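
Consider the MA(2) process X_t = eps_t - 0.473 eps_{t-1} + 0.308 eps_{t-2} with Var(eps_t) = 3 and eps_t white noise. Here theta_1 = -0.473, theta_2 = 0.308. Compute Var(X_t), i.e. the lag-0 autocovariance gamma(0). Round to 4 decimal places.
\gamma(0) = 3.9558

For an MA(q) process X_t = eps_t + sum_i theta_i eps_{t-i} with
Var(eps_t) = sigma^2, the variance is
  gamma(0) = sigma^2 * (1 + sum_i theta_i^2).
  sum_i theta_i^2 = (-0.473)^2 + (0.308)^2 = 0.223729 + 0.094864 = 0.318593.
  gamma(0) = 3 * (1 + 0.318593) = 3 * 1.318593 = 3.955779, which rounds to 3.9558.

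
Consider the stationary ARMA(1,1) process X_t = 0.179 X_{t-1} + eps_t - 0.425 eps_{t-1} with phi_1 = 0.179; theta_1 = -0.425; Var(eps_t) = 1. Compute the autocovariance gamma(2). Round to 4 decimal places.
\gamma(2) = -0.0420

Multiply the model equation by X_{t-k} and take expectations. With theta_0 = psi_0 = 1 and psi_j the MA(infinity) weights, this gives
  gamma(k) - sum_i phi_i gamma(k-i) = c_k,
  c_k = sigma^2 * sum_{j=k..q} theta_j psi_{j-k}   (c_k = 0 for k > q),
using gamma(-m) = gamma(m).
psi-weights needed (psi_j = theta_j + sum_i phi_i psi_{j-i}):
  psi_1 = theta_1 + phi_1 = -0.425 + (0.179) = -0.246
Right-hand sides:
  c_0 = sigma^2 (1 + theta_1 psi_1) = 1 * (1 + (-0.425)(-0.246)) = 1 * 1.10455 = 1.10455
  c_1 = sigma^2 theta_1 = 1 * (-0.425) = -0.425
  c_2 = 0
Equations for k = 0 and k = 1 (AR order 1):
  gamma(0) = phi_1 gamma(1) + c_0
  gamma(1) = phi_1 gamma(0) + c_1
Substituting the second into the first: gamma(0) (1 - phi_1^2) = c_0 + phi_1 c_1, so
  gamma(0) = (c_0 + phi_1 c_1) / (1 - phi_1^2) = (1.10455 + (0.179)(-0.425)) / (1 - (0.179)^2) = 1.028475 / 0.967959 = 1.062519.
  gamma(1) = phi_1 gamma(0) + c_1 = (0.179)(1.062519) + (-0.425) = -0.234809.
For k = 2 (> q): gamma(2) = phi_1 gamma(1) = (0.179)(-0.234809) = -0.042031.
Therefore gamma(2) = -0.0420 (to 4 decimal places).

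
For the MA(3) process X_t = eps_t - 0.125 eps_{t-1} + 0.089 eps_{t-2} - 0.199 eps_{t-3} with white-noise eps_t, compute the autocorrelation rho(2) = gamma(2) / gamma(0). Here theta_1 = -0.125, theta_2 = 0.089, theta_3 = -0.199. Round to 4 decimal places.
\rho(2) = 0.1071

For an MA(q) process with theta_0 = 1, the autocovariance is
  gamma(k) = sigma^2 * sum_{i=0..q-k} theta_i * theta_{i+k},
and rho(k) = gamma(k) / gamma(0). Sigma^2 cancels.
  numerator   = (1)*(0.089) + (-0.125)*(-0.199) = 0.113875.
  denominator = (1)^2 + (-0.125)^2 + (0.089)^2 + (-0.199)^2 = 1.063147.
  rho(2) = 0.113875 / 1.063147 = 0.1071.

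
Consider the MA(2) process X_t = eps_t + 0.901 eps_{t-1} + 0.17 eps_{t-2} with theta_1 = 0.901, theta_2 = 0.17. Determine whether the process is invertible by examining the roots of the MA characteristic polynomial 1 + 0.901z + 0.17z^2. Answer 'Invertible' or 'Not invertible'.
\text{Invertible}

The MA(q) characteristic polynomial is P(z) = 1 + 0.901z + 0.17z^2.
Invertibility requires all roots to lie outside the unit circle, i.e. |z| > 1 for every root.
Set 1 + (0.901) z + (0.17) z^2 = 0, i.e. a z^2 + b z + c = 0 with a = 0.17, b = 0.901, c = 1.
Discriminant D = b^2 - 4ac = (0.901)^2 - 4*(0.17)*1 = 0.811801 - (0.68) = 0.131801.
D >= 0, so the roots are real: z = (-b +/- sqrt(D)) / (2a) = (-0.901 +/- 0.363044) / (0.34).
  z_1 = (-0.901 + 0.363044) / (0.34) = -1.5822,   |z_1| = 1.5822.
  z_2 = (-0.901 - 0.363044) / (0.34) = -3.7178,   |z_2| = 3.7178.
Moduli of all roots: 1.5822, 3.7178.
All moduli strictly greater than 1? Yes.
Verdict: Invertible.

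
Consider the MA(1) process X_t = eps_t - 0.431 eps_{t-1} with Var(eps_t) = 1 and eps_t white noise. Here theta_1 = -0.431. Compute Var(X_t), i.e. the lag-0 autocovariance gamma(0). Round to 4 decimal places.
\gamma(0) = 1.1858

For an MA(q) process X_t = eps_t + sum_i theta_i eps_{t-i} with
Var(eps_t) = sigma^2, the variance is
  gamma(0) = sigma^2 * (1 + sum_i theta_i^2).
  sum_i theta_i^2 = (-0.431)^2 = 0.185761.
  gamma(0) = 1 * (1 + 0.185761) = 1 * 1.185761 = 1.185761, which rounds to 1.1858.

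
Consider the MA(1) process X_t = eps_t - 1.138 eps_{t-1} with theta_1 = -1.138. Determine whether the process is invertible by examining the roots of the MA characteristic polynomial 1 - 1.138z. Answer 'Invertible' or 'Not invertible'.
\text{Not invertible}

The MA(q) characteristic polynomial is P(z) = 1 - 1.138z.
Invertibility requires all roots to lie outside the unit circle, i.e. |z| > 1 for every root.
This is linear in z: 1 + (-1.138) z = 0  =>  z = -1/(-1.138) = 0.878735,  |z| = 0.878735.
Moduli of all roots: 0.8787.
All moduli strictly greater than 1? No.
Verdict: Not invertible.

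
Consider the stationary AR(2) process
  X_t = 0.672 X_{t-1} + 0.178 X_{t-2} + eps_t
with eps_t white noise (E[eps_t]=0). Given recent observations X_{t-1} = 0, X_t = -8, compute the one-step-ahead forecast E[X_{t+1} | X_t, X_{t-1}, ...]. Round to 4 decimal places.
E[X_{t+1} \mid \mathcal F_t] = -5.3760

For an AR(p) model X_t = c + sum_i phi_i X_{t-i} + eps_t, the
one-step-ahead conditional mean is
  E[X_{t+1} | X_t, ...] = c + sum_i phi_i X_{t+1-i}.
Substitute known values:
  E[X_{t+1} | ...] = (0.672) * (-8) + (0.178) * (0)
                   = -5.3760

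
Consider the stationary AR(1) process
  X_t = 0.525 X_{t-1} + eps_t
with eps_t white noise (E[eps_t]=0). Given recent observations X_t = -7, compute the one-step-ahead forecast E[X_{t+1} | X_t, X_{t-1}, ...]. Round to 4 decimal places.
E[X_{t+1} \mid \mathcal F_t] = -3.6750

For an AR(p) model X_t = c + sum_i phi_i X_{t-i} + eps_t, the
one-step-ahead conditional mean is
  E[X_{t+1} | X_t, ...] = c + sum_i phi_i X_{t+1-i}.
Substitute known values:
  E[X_{t+1} | ...] = (0.525) * (-7)
                   = -3.6750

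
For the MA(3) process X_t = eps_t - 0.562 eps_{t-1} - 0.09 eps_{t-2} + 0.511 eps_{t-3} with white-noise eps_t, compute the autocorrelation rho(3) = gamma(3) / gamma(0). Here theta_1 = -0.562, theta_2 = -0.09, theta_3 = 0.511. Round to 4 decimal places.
\rho(3) = 0.3224

For an MA(q) process with theta_0 = 1, the autocovariance is
  gamma(k) = sigma^2 * sum_{i=0..q-k} theta_i * theta_{i+k},
and rho(k) = gamma(k) / gamma(0). Sigma^2 cancels.
  numerator   = (1)*(0.511) = 0.511.
  denominator = (1)^2 + (-0.562)^2 + (-0.09)^2 + (0.511)^2 = 1.585065.
  rho(3) = 0.511 / 1.585065 = 0.3224.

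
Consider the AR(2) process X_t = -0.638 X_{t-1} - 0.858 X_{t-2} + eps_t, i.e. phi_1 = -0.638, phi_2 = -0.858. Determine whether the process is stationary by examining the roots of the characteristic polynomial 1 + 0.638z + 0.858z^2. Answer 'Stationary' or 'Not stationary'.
\text{Stationary}

The AR(p) characteristic polynomial is P(z) = 1 + 0.638z + 0.858z^2.
Stationarity requires all roots to lie outside the unit circle, i.e. |z| > 1 for every root.
Set 1 + (0.638) z + (0.858) z^2 = 0, i.e. a z^2 + b z + c = 0 with a = 0.858, b = 0.638, c = 1.
Discriminant D = b^2 - 4ac = (0.638)^2 - 4*(0.858)*1 = 0.407044 - (3.432) = -3.024956.
D < 0, so the roots are the complex-conjugate pair z = (-b +/- i sqrt(-D)) / (2a) = -0.3718 +/- 1.0135i.
For a conjugate pair |z|^2 = z * conj(z) = (product of roots) = c/a = 1/(0.858) = 1.165501, so |z| = sqrt(1.165501) = 1.0796 for both roots.
Moduli of all roots: 1.0796, 1.0796.
All moduli strictly greater than 1? Yes.
Verdict: Stationary.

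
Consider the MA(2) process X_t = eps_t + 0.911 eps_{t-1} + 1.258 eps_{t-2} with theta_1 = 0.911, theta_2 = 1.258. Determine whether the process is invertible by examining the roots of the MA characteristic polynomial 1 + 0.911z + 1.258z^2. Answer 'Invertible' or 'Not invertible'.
\text{Not invertible}

The MA(q) characteristic polynomial is P(z) = 1 + 0.911z + 1.258z^2.
Invertibility requires all roots to lie outside the unit circle, i.e. |z| > 1 for every root.
Set 1 + (0.911) z + (1.258) z^2 = 0, i.e. a z^2 + b z + c = 0 with a = 1.258, b = 0.911, c = 1.
Discriminant D = b^2 - 4ac = (0.911)^2 - 4*(1.258)*1 = 0.829921 - (5.032) = -4.202079.
D < 0, so the roots are the complex-conjugate pair z = (-b +/- i sqrt(-D)) / (2a) = -0.3621 +/- 0.8147i.
For a conjugate pair |z|^2 = z * conj(z) = (product of roots) = c/a = 1/(1.258) = 0.794913, so |z| = sqrt(0.794913) = 0.8916 for both roots.
Moduli of all roots: 0.8916, 0.8916.
All moduli strictly greater than 1? No.
Verdict: Not invertible.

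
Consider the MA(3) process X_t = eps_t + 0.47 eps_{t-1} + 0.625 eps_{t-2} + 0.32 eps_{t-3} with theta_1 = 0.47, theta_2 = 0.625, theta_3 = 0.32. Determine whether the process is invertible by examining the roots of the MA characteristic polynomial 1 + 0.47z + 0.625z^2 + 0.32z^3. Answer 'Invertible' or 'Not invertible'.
\text{Invertible}

The MA(q) characteristic polynomial is P(z) = 1 + 0.47z + 0.625z^2 + 0.32z^3.
Invertibility requires all roots to lie outside the unit circle, i.e. |z| > 1 for every root.
Degree 3: look for a simple real root z0 first, then factor out (1 - z/z0) and solve the remaining quadratic.
Testing z0 = -2: P(-2) = 1 + (0.47)(-2) + (0.625)(-2)^2 + (0.32)(-2)^3
  = 1 + (-0.94) + (2.5) + (-2.56) = 0.  So z_0 = -2 is a root, |z_0| = 2.
Divide out the factor (1 + 0.5 z) = (1 - z/z0) (since 1/z0 = -0.5):
  P(z) = (1 + 0.5 z)(1 + (-0.03) z + (0.64) z^2)
  [check: z-coef -0.03 - (-0.5) = 0.47; z^2-coef 0.64 - (-0.5)(-0.03) = 0.625; z^3-coef -(-0.5)(0.64) = 0.32.]
Remaining roots from the quadratic factor 1 + (-0.03) z + (0.64) z^2:
  Set 1 + (-0.03) z + (0.64) z^2 = 0, i.e. a z^2 + b z + c = 0 with a = 0.64, b = -0.03, c = 1.
  Discriminant D = b^2 - 4ac = (-0.03)^2 - 4*(0.64)*1 = 0.0009 - (2.56) = -2.5591.
  D < 0, so the roots are the complex-conjugate pair z = (-b +/- i sqrt(-D)) / (2a) = 0.0234 +/- 1.2498i.
  For a conjugate pair |z|^2 = z * conj(z) = (product of roots) = c/a = 1/(0.64) = 1.5625, so |z| = sqrt(1.5625) = 1.25 for both roots.
Moduli of all roots: 2.0000, 1.2500, 1.2500.
All moduli strictly greater than 1? Yes.
Verdict: Invertible.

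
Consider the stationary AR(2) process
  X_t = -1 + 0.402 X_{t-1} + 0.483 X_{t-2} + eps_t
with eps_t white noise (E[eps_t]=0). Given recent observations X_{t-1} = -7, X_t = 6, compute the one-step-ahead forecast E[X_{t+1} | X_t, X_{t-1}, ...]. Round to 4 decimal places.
E[X_{t+1} \mid \mathcal F_t] = -1.9690

For an AR(p) model X_t = c + sum_i phi_i X_{t-i} + eps_t, the
one-step-ahead conditional mean is
  E[X_{t+1} | X_t, ...] = c + sum_i phi_i X_{t+1-i}.
Substitute known values:
  E[X_{t+1} | ...] = -1 + (0.402) * (6) + (0.483) * (-7)
                   = -1.9690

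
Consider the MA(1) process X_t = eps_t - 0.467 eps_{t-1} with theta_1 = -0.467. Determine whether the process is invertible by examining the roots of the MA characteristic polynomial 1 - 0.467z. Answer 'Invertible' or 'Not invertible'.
\text{Invertible}

The MA(q) characteristic polynomial is P(z) = 1 - 0.467z.
Invertibility requires all roots to lie outside the unit circle, i.e. |z| > 1 for every root.
This is linear in z: 1 + (-0.467) z = 0  =>  z = -1/(-0.467) = 2.141328,  |z| = 2.141328.
Moduli of all roots: 2.1413.
All moduli strictly greater than 1? Yes.
Verdict: Invertible.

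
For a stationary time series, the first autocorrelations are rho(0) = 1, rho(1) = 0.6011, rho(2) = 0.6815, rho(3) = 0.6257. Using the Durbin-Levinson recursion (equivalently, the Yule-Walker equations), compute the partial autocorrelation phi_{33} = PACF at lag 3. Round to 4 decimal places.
\phi_{33} = 0.2511

The PACF at lag k is phi_{kk}, the last component of the solution
to the Yule-Walker system G_k phi = r_k where
  (G_k)_{ij} = rho(|i - j|), (r_k)_i = rho(i), i,j = 1..k.
Equivalently, Durbin-Levinson gives phi_{kk} iteratively:
  phi_{11} = rho(1)
  phi_{kk} = [rho(k) - sum_{j=1..k-1} phi_{k-1,j} rho(k-j)]
            / [1 - sum_{j=1..k-1} phi_{k-1,j} rho(j)],
  phi_{k,j} = phi_{k-1,j} - phi_{kk} phi_{k-1,k-j},  j = 1..k-1.
Step k = 1:
  phi_11 = rho(1) = 0.6011.
Step k = 2:
  phi_22 = [rho(2) - phi_11 rho(1)] / [1 - phi_11 rho(1)] = [0.6815 - (0.6011)(0.6011)] / [1 - (0.6011)(0.6011)]
         = 0.32017879 / 0.63867879 = 0.501314.
  Update: phi_21 = phi_11 - phi_22 phi_11 = 0.6011 - (0.501314)(0.6011) = 0.29976.
Step k = 3:
  phi_33 = [rho(3) - phi_21 rho(2) - phi_22 rho(1)] / [1 - phi_21 rho(1) - phi_22 rho(2)]
    numerator   = 0.6257 - (0.29976)(0.6815) - (0.501314)(0.6011) = 0.12007356
    denominator = 1 - (0.29976)(0.6011) - (0.501314)(0.6815) = 0.47816859
  phi_33 = 0.12007356 / 0.47816859 = 0.2511.
Therefore phi_{33} = 0.2511.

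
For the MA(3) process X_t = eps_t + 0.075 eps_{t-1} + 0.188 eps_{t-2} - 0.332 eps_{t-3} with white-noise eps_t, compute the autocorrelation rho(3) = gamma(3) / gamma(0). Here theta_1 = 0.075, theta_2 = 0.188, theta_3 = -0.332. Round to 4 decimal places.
\rho(3) = -0.2884

For an MA(q) process with theta_0 = 1, the autocovariance is
  gamma(k) = sigma^2 * sum_{i=0..q-k} theta_i * theta_{i+k},
and rho(k) = gamma(k) / gamma(0). Sigma^2 cancels.
  numerator   = (1)*(-0.332) = -0.332.
  denominator = (1)^2 + (0.075)^2 + (0.188)^2 + (-0.332)^2 = 1.151193.
  rho(3) = -0.332 / 1.151193 = -0.2884.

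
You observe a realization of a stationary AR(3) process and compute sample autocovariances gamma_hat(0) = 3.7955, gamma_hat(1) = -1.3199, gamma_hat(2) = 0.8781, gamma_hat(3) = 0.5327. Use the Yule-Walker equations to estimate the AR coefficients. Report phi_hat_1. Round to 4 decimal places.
\hat\phi_{1} = -0.3410

The Yule-Walker equations for an AR(p) process read, in matrix form,
  Gamma_p phi = r_p,   with   (Gamma_p)_{ij} = gamma(|i - j|),
                       (r_p)_i = gamma(i),   i,j = 1..p.
Substitute the sample gammas (Toeplitz matrix and right-hand side of size 3):
  Gamma_p = [[3.7955, -1.3199, 0.8781], [-1.3199, 3.7955, -1.3199], [0.8781, -1.3199, 3.7955]]
  r_p     = [-1.3199, 0.8781, 0.5327]
Written out (R1..R3):
  (R1) 3.7955 phi_1 - 1.3199 phi_2 + 0.8781 phi_3 = -1.3199
  (R2) -1.3199 phi_1 + 3.7955 phi_2 - 1.3199 phi_3 = 0.8781
  (R3) 0.8781 phi_1 - 1.3199 phi_2 + 3.7955 phi_3 = 0.5327
Gaussian elimination:
  R2 <- R2 - (-1.3199/3.7955) R1 = R2 - (-0.347754) R1:  3.3365 phi_2 - 1.014537 phi_3 = 0.4191
  R3 <- R3 - (0.8781/3.7955) R1 = R3 - (0.231353) R1:  -1.014537 phi_2 + 3.592349 phi_3 = 0.838063
  R3 <- R3 - (-1.014537/3.3365) R2 = R3 - (-0.304072) R2:  3.283856 phi_3 = 0.965499
Back-substitution:
  phi_hat_3 = 0.965499 / 3.283856 = 0.294014
  phi_hat_2 = (0.4191 - (-1.014537)(0.294014)) / 3.3365 = 0.215012
  phi_hat_1 = (-1.3199 - (-1.3199)(0.215012) - (0.8781)(0.294014)) / 3.7955 = -0.341004
So phi_hat = [-0.3410, 0.2150, 0.2940].
Therefore phi_hat_1 = -0.3410.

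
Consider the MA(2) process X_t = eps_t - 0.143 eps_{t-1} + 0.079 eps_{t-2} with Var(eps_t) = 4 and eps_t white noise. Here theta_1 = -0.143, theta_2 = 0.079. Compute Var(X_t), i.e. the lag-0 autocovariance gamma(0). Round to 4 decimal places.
\gamma(0) = 4.1068

For an MA(q) process X_t = eps_t + sum_i theta_i eps_{t-i} with
Var(eps_t) = sigma^2, the variance is
  gamma(0) = sigma^2 * (1 + sum_i theta_i^2).
  sum_i theta_i^2 = (-0.143)^2 + (0.079)^2 = 0.020449 + 0.006241 = 0.02669.
  gamma(0) = 4 * (1 + 0.02669) = 4 * 1.02669 = 4.10676, which rounds to 4.1068.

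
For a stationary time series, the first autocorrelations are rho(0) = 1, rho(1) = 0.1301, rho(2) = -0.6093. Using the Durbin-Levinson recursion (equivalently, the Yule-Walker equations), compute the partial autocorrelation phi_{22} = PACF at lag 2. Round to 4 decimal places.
\phi_{22} = -0.6370

The PACF at lag k is phi_{kk}, the last component of the solution
to the Yule-Walker system G_k phi = r_k where
  (G_k)_{ij} = rho(|i - j|), (r_k)_i = rho(i), i,j = 1..k.
Equivalently, Durbin-Levinson gives phi_{kk} iteratively:
  phi_{11} = rho(1)
  phi_{kk} = [rho(k) - sum_{j=1..k-1} phi_{k-1,j} rho(k-j)]
            / [1 - sum_{j=1..k-1} phi_{k-1,j} rho(j)],
  phi_{k,j} = phi_{k-1,j} - phi_{kk} phi_{k-1,k-j},  j = 1..k-1.
Step k = 1:
  phi_11 = rho(1) = 0.1301.
Step k = 2:
  phi_22 = [rho(2) - phi_11 rho(1)] / [1 - phi_11 rho(1)] = [-0.6093 - (0.1301)(0.1301)] / [1 - (0.1301)(0.1301)]
         = -0.62622601 / 0.98307399 = -0.637.
Therefore phi_{22} = -0.6370.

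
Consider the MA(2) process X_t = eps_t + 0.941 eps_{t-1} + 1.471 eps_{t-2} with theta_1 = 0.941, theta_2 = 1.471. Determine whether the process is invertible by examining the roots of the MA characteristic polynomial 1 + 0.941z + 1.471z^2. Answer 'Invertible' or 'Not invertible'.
\text{Not invertible}

The MA(q) characteristic polynomial is P(z) = 1 + 0.941z + 1.471z^2.
Invertibility requires all roots to lie outside the unit circle, i.e. |z| > 1 for every root.
Set 1 + (0.941) z + (1.471) z^2 = 0, i.e. a z^2 + b z + c = 0 with a = 1.471, b = 0.941, c = 1.
Discriminant D = b^2 - 4ac = (0.941)^2 - 4*(1.471)*1 = 0.885481 - (5.884) = -4.998519.
D < 0, so the roots are the complex-conjugate pair z = (-b +/- i sqrt(-D)) / (2a) = -0.3199 +/- 0.7599i.
For a conjugate pair |z|^2 = z * conj(z) = (product of roots) = c/a = 1/(1.471) = 0.67981, so |z| = sqrt(0.67981) = 0.8245 for both roots.
Moduli of all roots: 0.8245, 0.8245.
All moduli strictly greater than 1? No.
Verdict: Not invertible.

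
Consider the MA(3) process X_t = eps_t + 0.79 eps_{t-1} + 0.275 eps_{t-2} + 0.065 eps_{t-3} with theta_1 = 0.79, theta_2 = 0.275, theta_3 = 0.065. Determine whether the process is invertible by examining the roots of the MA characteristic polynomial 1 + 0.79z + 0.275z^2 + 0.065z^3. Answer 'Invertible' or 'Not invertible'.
\text{Invertible}

The MA(q) characteristic polynomial is P(z) = 1 + 0.79z + 0.275z^2 + 0.065z^3.
Invertibility requires all roots to lie outside the unit circle, i.e. |z| > 1 for every root.
Degree 3: look for a simple real root z0 first, then factor out (1 - z/z0) and solve the remaining quadratic.
Testing z0 = -2: P(-2) = 1 + (0.79)(-2) + (0.275)(-2)^2 + (0.065)(-2)^3
  = 1 + (-1.58) + (1.1) + (-0.52) = 0.  So z_0 = -2 is a root, |z_0| = 2.
Divide out the factor (1 + 0.5 z) = (1 - z/z0) (since 1/z0 = -0.5):
  P(z) = (1 + 0.5 z)(1 + (0.29) z + (0.13) z^2)
  [check: z-coef 0.29 - (-0.5) = 0.79; z^2-coef 0.13 - (-0.5)(0.29) = 0.275; z^3-coef -(-0.5)(0.13) = 0.065.]
Remaining roots from the quadratic factor 1 + (0.29) z + (0.13) z^2:
  Set 1 + (0.29) z + (0.13) z^2 = 0, i.e. a z^2 + b z + c = 0 with a = 0.13, b = 0.29, c = 1.
  Discriminant D = b^2 - 4ac = (0.29)^2 - 4*(0.13)*1 = 0.0841 - (0.52) = -0.4359.
  D < 0, so the roots are the complex-conjugate pair z = (-b +/- i sqrt(-D)) / (2a) = -1.1154 +/- 2.5393i.
  For a conjugate pair |z|^2 = z * conj(z) = (product of roots) = c/a = 1/(0.13) = 7.692308, so |z| = sqrt(7.692308) = 2.7735 for both roots.
Moduli of all roots: 2.0000, 2.7735, 2.7735.
All moduli strictly greater than 1? Yes.
Verdict: Invertible.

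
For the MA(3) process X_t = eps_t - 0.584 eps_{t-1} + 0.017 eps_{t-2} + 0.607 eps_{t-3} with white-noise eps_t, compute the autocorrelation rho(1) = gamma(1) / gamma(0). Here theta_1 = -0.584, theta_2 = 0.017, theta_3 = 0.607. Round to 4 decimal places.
\rho(1) = -0.3413

For an MA(q) process with theta_0 = 1, the autocovariance is
  gamma(k) = sigma^2 * sum_{i=0..q-k} theta_i * theta_{i+k},
and rho(k) = gamma(k) / gamma(0). Sigma^2 cancels.
  numerator   = (1)*(-0.584) + (-0.584)*(0.017) + (0.017)*(0.607) = -0.583609.
  denominator = (1)^2 + (-0.584)^2 + (0.017)^2 + (0.607)^2 = 1.709794.
  rho(1) = -0.583609 / 1.709794 = -0.3413.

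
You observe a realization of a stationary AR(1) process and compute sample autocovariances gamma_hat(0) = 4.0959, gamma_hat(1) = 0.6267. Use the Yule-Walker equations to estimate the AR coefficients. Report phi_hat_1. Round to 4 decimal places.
\hat\phi_{1} = 0.1530

The Yule-Walker equations for an AR(p) process read, in matrix form,
  Gamma_p phi = r_p,   with   (Gamma_p)_{ij} = gamma(|i - j|),
                       (r_p)_i = gamma(i),   i,j = 1..p.
Substitute the sample gammas (Toeplitz matrix and right-hand side of size 1):
  Gamma_p = [[4.0959]]
  r_p     = [0.6267]
With p = 1 this is the single equation gamma(0) phi_1 = gamma(1):
  phi_hat_1 = gamma(1) / gamma(0) = 0.6267 / 4.0959 = 0.1530.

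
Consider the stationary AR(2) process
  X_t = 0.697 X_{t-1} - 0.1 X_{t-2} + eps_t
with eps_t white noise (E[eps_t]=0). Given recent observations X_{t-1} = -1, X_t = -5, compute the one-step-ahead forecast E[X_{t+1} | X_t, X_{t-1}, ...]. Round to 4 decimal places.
E[X_{t+1} \mid \mathcal F_t] = -3.3850

For an AR(p) model X_t = c + sum_i phi_i X_{t-i} + eps_t, the
one-step-ahead conditional mean is
  E[X_{t+1} | X_t, ...] = c + sum_i phi_i X_{t+1-i}.
Substitute known values:
  E[X_{t+1} | ...] = (0.697) * (-5) + (-0.1) * (-1)
                   = -3.3850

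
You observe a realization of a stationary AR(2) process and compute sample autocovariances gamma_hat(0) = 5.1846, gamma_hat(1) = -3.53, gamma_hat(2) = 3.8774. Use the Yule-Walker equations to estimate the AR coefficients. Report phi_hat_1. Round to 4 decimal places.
\hat\phi_{1} = -0.3200

The Yule-Walker equations for an AR(p) process read, in matrix form,
  Gamma_p phi = r_p,   with   (Gamma_p)_{ij} = gamma(|i - j|),
                       (r_p)_i = gamma(i),   i,j = 1..p.
Substitute the sample gammas (Toeplitz matrix and right-hand side of size 2):
  Gamma_p = [[5.1846, -3.53], [-3.53, 5.1846]]
  r_p     = [-3.53, 3.8774]
Written out:
  5.1846 phi_1 - 3.53 phi_2 = -3.53
  -3.53 phi_1 + 5.1846 phi_2 = 3.8774
Solve by Cramer's rule:
  det = gamma(0)^2 - gamma(1)^2 = (5.1846)^2 - (-3.53)^2 = 26.88007716 - 12.4609 = 14.41917716
  phi_hat_1 = [gamma(1) gamma(0) - gamma(1) gamma(2)] / det = [(-3.53)(5.1846) - (-3.53)(3.8774)] / 14.41917716 = -4.614416 / 14.41917716 = -0.32
  phi_hat_2 = [gamma(0) gamma(2) - gamma(1)^2] / det = [(5.1846)(3.8774) - (-3.53)^2] / 14.41917716 = 7.64186804 / 14.41917716 = 0.53
So phi_hat = [-0.3200, 0.5300].
Therefore phi_hat_1 = -0.3200.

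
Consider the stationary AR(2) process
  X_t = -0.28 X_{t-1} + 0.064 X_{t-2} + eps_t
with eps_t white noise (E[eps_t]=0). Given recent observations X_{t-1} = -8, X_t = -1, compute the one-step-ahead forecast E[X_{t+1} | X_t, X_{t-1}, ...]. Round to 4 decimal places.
E[X_{t+1} \mid \mathcal F_t] = -0.2320

For an AR(p) model X_t = c + sum_i phi_i X_{t-i} + eps_t, the
one-step-ahead conditional mean is
  E[X_{t+1} | X_t, ...] = c + sum_i phi_i X_{t+1-i}.
Substitute known values:
  E[X_{t+1} | ...] = (-0.28) * (-1) + (0.064) * (-8)
                   = -0.2320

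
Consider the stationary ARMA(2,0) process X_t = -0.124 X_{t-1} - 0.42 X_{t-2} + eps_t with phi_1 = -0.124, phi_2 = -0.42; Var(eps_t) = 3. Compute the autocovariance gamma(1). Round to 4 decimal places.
\gamma(1) = -0.3205

Multiply the model equation by X_{t-k} and take expectations. With theta_0 = psi_0 = 1 and psi_j the MA(infinity) weights, this gives
  gamma(k) - sum_i phi_i gamma(k-i) = c_k,
  c_k = sigma^2 * sum_{j=k..q} theta_j psi_{j-k}   (c_k = 0 for k > q),
using gamma(-m) = gamma(m).
Pure AR (q = 0): c_0 = sigma^2 = 3, c_k = 0 for k >= 1.
Equations for k = 0, 1, 2 (AR order 2, c_2 = 0):
  (E0) gamma(0) = phi_1 gamma(1) + phi_2 gamma(2) + c_0
  (E1) gamma(1) = phi_1 gamma(0) + phi_2 gamma(1) + c_1
  (E2) gamma(2) = phi_1 gamma(1) + phi_2 gamma(0)
From (E1): gamma(1) = A gamma(0) + B with
  A = phi_1 / (1 - phi_2) = -0.124 / 1.42 = -0.087324,   B = c_1 / (1 - phi_2) = 0 / 1.42 = 0.
Insert (E2) into (E0): gamma(0) (1 - phi_2^2) = phi_1 (1 + phi_2) gamma(1) + c_0.
  phi_1 (1 + phi_2) = (-0.124)(0.58) = -0.07192,   1 - phi_2^2 = 0.8236.
Replace gamma(1) by A gamma(0) + B and collect gamma(0):
  gamma(0) [0.8236 - (-0.07192)(-0.087324)] = c_0 = 3
  gamma(0) * 0.81732 = 3
  gamma(0) = 3 / 0.81732 = 3.670534.
  gamma(1) = A gamma(0) = (-0.087324)(3.670534) = -0.320526.
Therefore gamma(1) = -0.3205 (to 4 decimal places).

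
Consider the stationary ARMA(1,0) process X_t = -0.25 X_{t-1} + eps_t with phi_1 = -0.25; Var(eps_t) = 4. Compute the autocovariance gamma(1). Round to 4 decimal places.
\gamma(1) = -1.0667

Multiply the model equation by X_{t-k} and take expectations. With theta_0 = psi_0 = 1 and psi_j the MA(infinity) weights, this gives
  gamma(k) - sum_i phi_i gamma(k-i) = c_k,
  c_k = sigma^2 * sum_{j=k..q} theta_j psi_{j-k}   (c_k = 0 for k > q),
using gamma(-m) = gamma(m).
Pure AR (q = 0): c_0 = sigma^2 = 4, c_k = 0 for k >= 1.
Equations for k = 0 and k = 1 (AR order 1):
  gamma(0) = phi_1 gamma(1) + c_0
  gamma(1) = phi_1 gamma(0) + c_1
Substituting the second into the first: gamma(0) (1 - phi_1^2) = c_0 + phi_1 c_1, so
  gamma(0) = c_0 / (1 - phi_1^2) = 4 / (1 - (-0.25)^2) = 4 / 0.9375 = 4.266667.
  gamma(1) = phi_1 gamma(0) = (-0.25)(4.266667) = -1.066667.
Therefore gamma(1) = -1.0667 (to 4 decimal places).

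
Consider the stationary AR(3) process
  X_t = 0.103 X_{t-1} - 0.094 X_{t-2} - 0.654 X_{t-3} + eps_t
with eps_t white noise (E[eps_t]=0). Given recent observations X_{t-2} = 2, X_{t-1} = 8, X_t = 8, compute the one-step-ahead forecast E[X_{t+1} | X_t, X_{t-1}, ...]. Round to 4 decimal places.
E[X_{t+1} \mid \mathcal F_t] = -1.2360

For an AR(p) model X_t = c + sum_i phi_i X_{t-i} + eps_t, the
one-step-ahead conditional mean is
  E[X_{t+1} | X_t, ...] = c + sum_i phi_i X_{t+1-i}.
Substitute known values:
  E[X_{t+1} | ...] = (0.103) * (8) + (-0.094) * (8) + (-0.654) * (2)
                   = -1.2360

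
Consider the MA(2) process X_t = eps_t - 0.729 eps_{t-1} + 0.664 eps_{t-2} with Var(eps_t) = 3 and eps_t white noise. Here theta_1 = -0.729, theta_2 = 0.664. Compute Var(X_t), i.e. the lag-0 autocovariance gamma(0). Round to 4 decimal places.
\gamma(0) = 5.9170

For an MA(q) process X_t = eps_t + sum_i theta_i eps_{t-i} with
Var(eps_t) = sigma^2, the variance is
  gamma(0) = sigma^2 * (1 + sum_i theta_i^2).
  sum_i theta_i^2 = (-0.729)^2 + (0.664)^2 = 0.531441 + 0.440896 = 0.972337.
  gamma(0) = 3 * (1 + 0.972337) = 3 * 1.972337 = 5.917011, which rounds to 5.9170.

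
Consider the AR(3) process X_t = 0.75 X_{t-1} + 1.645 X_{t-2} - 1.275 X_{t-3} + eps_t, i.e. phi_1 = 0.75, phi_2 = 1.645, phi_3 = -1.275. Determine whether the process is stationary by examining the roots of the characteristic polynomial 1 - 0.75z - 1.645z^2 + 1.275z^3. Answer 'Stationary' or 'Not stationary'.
\text{Not stationary}

The AR(p) characteristic polynomial is P(z) = 1 - 0.75z - 1.645z^2 + 1.275z^3.
Stationarity requires all roots to lie outside the unit circle, i.e. |z| > 1 for every root.
Degree 3: look for a simple real root z0 first, then factor out (1 - z/z0) and solve the remaining quadratic.
Testing z0 = 0.8: P(0.8) = 1 + (-0.75)(0.8) + (-1.645)(0.8)^2 + (1.275)(0.8)^3
  = 1 + (-0.6) + (-1.0528) + (0.6528) = 0.  So z_0 = 0.8 is a root, |z_0| = 0.8.
Divide out the factor (1 - 1.25 z) = (1 - z/z0) (since 1/z0 = 1.25):
  P(z) = (1 - 1.25 z)(1 + (0.5) z + (-1.02) z^2)
  [check: z-coef 0.5 - (1.25) = -0.75; z^2-coef -1.02 - (1.25)(0.5) = -1.645; z^3-coef -(1.25)(-1.02) = 1.275.]
Remaining roots from the quadratic factor 1 + (0.5) z + (-1.02) z^2:
  Set 1 + (0.5) z + (-1.02) z^2 = 0, i.e. a z^2 + b z + c = 0 with a = -1.02, b = 0.5, c = 1.
  Discriminant D = b^2 - 4ac = (0.5)^2 - 4*(-1.02)*1 = 0.25 - (-4.08) = 4.33.
  D >= 0, so the roots are real: z = (-b +/- sqrt(D)) / (2a) = (-0.5 +/- 2.080865) / (-2.04).
    z_1 = (-0.5 + 2.080865) / (-2.04) = -0.7749,   |z_1| = 0.7749.
    z_2 = (-0.5 - 2.080865) / (-2.04) = 1.2651,   |z_2| = 1.2651.
Moduli of all roots: 0.8000, 0.7749, 1.2651.
All moduli strictly greater than 1? No.
Verdict: Not stationary.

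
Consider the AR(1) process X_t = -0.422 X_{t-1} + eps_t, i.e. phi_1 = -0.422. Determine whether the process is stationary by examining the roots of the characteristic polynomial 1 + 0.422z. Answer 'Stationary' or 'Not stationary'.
\text{Stationary}

The AR(p) characteristic polynomial is P(z) = 1 + 0.422z.
Stationarity requires all roots to lie outside the unit circle, i.e. |z| > 1 for every root.
This is linear in z: 1 + (0.422) z = 0  =>  z = -1/(0.422) = -2.369668,  |z| = 2.369668.
Moduli of all roots: 2.3697.
All moduli strictly greater than 1? Yes.
Verdict: Stationary.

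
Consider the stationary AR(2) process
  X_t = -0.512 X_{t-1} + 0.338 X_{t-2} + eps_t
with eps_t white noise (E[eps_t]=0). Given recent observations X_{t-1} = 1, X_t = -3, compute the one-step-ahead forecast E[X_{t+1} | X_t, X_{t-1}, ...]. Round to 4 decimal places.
E[X_{t+1} \mid \mathcal F_t] = 1.8740

For an AR(p) model X_t = c + sum_i phi_i X_{t-i} + eps_t, the
one-step-ahead conditional mean is
  E[X_{t+1} | X_t, ...] = c + sum_i phi_i X_{t+1-i}.
Substitute known values:
  E[X_{t+1} | ...] = (-0.512) * (-3) + (0.338) * (1)
                   = 1.8740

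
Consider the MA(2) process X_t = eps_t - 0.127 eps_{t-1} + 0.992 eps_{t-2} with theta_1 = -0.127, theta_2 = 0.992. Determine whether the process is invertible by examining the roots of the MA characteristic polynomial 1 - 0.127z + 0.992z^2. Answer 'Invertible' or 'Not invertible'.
\text{Invertible}

The MA(q) characteristic polynomial is P(z) = 1 - 0.127z + 0.992z^2.
Invertibility requires all roots to lie outside the unit circle, i.e. |z| > 1 for every root.
Set 1 + (-0.127) z + (0.992) z^2 = 0, i.e. a z^2 + b z + c = 0 with a = 0.992, b = -0.127, c = 1.
Discriminant D = b^2 - 4ac = (-0.127)^2 - 4*(0.992)*1 = 0.016129 - (3.968) = -3.951871.
D < 0, so the roots are the complex-conjugate pair z = (-b +/- i sqrt(-D)) / (2a) = 0.064 +/- 1.002i.
For a conjugate pair |z|^2 = z * conj(z) = (product of roots) = c/a = 1/(0.992) = 1.008065, so |z| = sqrt(1.008065) = 1.004 for both roots.
Moduli of all roots: 1.0040, 1.0040.
All moduli strictly greater than 1? Yes.
Verdict: Invertible.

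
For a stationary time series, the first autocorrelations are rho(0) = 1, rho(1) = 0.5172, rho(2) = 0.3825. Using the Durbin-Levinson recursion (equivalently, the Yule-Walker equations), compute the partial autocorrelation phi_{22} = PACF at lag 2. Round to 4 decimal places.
\phi_{22} = 0.1570

The PACF at lag k is phi_{kk}, the last component of the solution
to the Yule-Walker system G_k phi = r_k where
  (G_k)_{ij} = rho(|i - j|), (r_k)_i = rho(i), i,j = 1..k.
Equivalently, Durbin-Levinson gives phi_{kk} iteratively:
  phi_{11} = rho(1)
  phi_{kk} = [rho(k) - sum_{j=1..k-1} phi_{k-1,j} rho(k-j)]
            / [1 - sum_{j=1..k-1} phi_{k-1,j} rho(j)],
  phi_{k,j} = phi_{k-1,j} - phi_{kk} phi_{k-1,k-j},  j = 1..k-1.
Step k = 1:
  phi_11 = rho(1) = 0.5172.
Step k = 2:
  phi_22 = [rho(2) - phi_11 rho(1)] / [1 - phi_11 rho(1)] = [0.3825 - (0.5172)(0.5172)] / [1 - (0.5172)(0.5172)]
         = 0.11500416 / 0.73250416 = 0.157.
Therefore phi_{22} = 0.1570.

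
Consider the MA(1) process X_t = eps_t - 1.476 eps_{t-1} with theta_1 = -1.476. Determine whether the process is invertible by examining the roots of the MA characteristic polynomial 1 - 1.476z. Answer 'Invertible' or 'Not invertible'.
\text{Not invertible}

The MA(q) characteristic polynomial is P(z) = 1 - 1.476z.
Invertibility requires all roots to lie outside the unit circle, i.e. |z| > 1 for every root.
This is linear in z: 1 + (-1.476) z = 0  =>  z = -1/(-1.476) = 0.677507,  |z| = 0.677507.
Moduli of all roots: 0.6775.
All moduli strictly greater than 1? No.
Verdict: Not invertible.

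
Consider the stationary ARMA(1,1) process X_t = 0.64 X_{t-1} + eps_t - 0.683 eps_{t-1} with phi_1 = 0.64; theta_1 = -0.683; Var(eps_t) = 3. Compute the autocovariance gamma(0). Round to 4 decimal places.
\gamma(0) = 3.0094

Multiply the model equation by X_{t-k} and take expectations. With theta_0 = psi_0 = 1 and psi_j the MA(infinity) weights, this gives
  gamma(k) - sum_i phi_i gamma(k-i) = c_k,
  c_k = sigma^2 * sum_{j=k..q} theta_j psi_{j-k}   (c_k = 0 for k > q),
using gamma(-m) = gamma(m).
psi-weights needed (psi_j = theta_j + sum_i phi_i psi_{j-i}):
  psi_1 = theta_1 + phi_1 = -0.683 + (0.64) = -0.043
Right-hand sides:
  c_0 = sigma^2 (1 + theta_1 psi_1) = 3 * (1 + (-0.683)(-0.043)) = 3 * 1.029369 = 3.088107
  c_1 = sigma^2 theta_1 = 3 * (-0.683) = -2.049
  c_2 = 0
Equations for k = 0 and k = 1 (AR order 1):
  gamma(0) = phi_1 gamma(1) + c_0
  gamma(1) = phi_1 gamma(0) + c_1
Substituting the second into the first: gamma(0) (1 - phi_1^2) = c_0 + phi_1 c_1, so
  gamma(0) = (c_0 + phi_1 c_1) / (1 - phi_1^2) = (3.088107 + (0.64)(-2.049)) / (1 - (0.64)^2) = 1.776747 / 0.5904 = 3.009395.
Therefore gamma(0) = 3.0094 (to 4 decimal places).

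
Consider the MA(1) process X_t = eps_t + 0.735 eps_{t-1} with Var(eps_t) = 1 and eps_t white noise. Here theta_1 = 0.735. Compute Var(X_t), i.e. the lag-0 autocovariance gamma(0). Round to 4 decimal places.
\gamma(0) = 1.5402

For an MA(q) process X_t = eps_t + sum_i theta_i eps_{t-i} with
Var(eps_t) = sigma^2, the variance is
  gamma(0) = sigma^2 * (1 + sum_i theta_i^2).
  sum_i theta_i^2 = (0.735)^2 = 0.540225.
  gamma(0) = 1 * (1 + 0.540225) = 1 * 1.540225 = 1.540225, which rounds to 1.5402.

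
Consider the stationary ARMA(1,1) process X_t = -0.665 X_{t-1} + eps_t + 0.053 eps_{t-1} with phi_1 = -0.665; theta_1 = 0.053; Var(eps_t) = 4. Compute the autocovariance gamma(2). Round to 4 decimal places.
\gamma(2) = 2.8157

Multiply the model equation by X_{t-k} and take expectations. With theta_0 = psi_0 = 1 and psi_j the MA(infinity) weights, this gives
  gamma(k) - sum_i phi_i gamma(k-i) = c_k,
  c_k = sigma^2 * sum_{j=k..q} theta_j psi_{j-k}   (c_k = 0 for k > q),
using gamma(-m) = gamma(m).
psi-weights needed (psi_j = theta_j + sum_i phi_i psi_{j-i}):
  psi_1 = theta_1 + phi_1 = 0.053 + (-0.665) = -0.612
Right-hand sides:
  c_0 = sigma^2 (1 + theta_1 psi_1) = 4 * (1 + (0.053)(-0.612)) = 4 * 0.967564 = 3.870256
  c_1 = sigma^2 theta_1 = 4 * (0.053) = 0.212
  c_2 = 0
Equations for k = 0 and k = 1 (AR order 1):
  gamma(0) = phi_1 gamma(1) + c_0
  gamma(1) = phi_1 gamma(0) + c_1
Substituting the second into the first: gamma(0) (1 - phi_1^2) = c_0 + phi_1 c_1, so
  gamma(0) = (c_0 + phi_1 c_1) / (1 - phi_1^2) = (3.870256 + (-0.665)(0.212)) / (1 - (-0.665)^2) = 3.729276 / 0.557775 = 6.685986.
  gamma(1) = phi_1 gamma(0) + c_1 = (-0.665)(6.685986) + (0.212) = -4.234181.
For k = 2 (> q): gamma(2) = phi_1 gamma(1) = (-0.665)(-4.234181) = 2.81573.
Therefore gamma(2) = 2.8157 (to 4 decimal places).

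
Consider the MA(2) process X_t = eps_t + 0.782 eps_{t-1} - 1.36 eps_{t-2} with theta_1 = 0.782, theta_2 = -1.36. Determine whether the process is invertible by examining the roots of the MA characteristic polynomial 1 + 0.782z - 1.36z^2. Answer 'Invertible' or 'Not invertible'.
\text{Not invertible}

The MA(q) characteristic polynomial is P(z) = 1 + 0.782z - 1.36z^2.
Invertibility requires all roots to lie outside the unit circle, i.e. |z| > 1 for every root.
Set 1 + (0.782) z + (-1.36) z^2 = 0, i.e. a z^2 + b z + c = 0 with a = -1.36, b = 0.782, c = 1.
Discriminant D = b^2 - 4ac = (0.782)^2 - 4*(-1.36)*1 = 0.611524 - (-5.44) = 6.051524.
D >= 0, so the roots are real: z = (-b +/- sqrt(D)) / (2a) = (-0.782 +/- 2.459985) / (-2.72).
  z_1 = (-0.782 + 2.459985) / (-2.72) = -0.6169,   |z_1| = 0.6169.
  z_2 = (-0.782 - 2.459985) / (-2.72) = 1.1919,   |z_2| = 1.1919.
Moduli of all roots: 0.6169, 1.1919.
All moduli strictly greater than 1? No.
Verdict: Not invertible.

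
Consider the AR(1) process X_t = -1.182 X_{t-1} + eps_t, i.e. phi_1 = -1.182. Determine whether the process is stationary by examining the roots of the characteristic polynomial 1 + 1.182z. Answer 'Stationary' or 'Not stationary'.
\text{Not stationary}

The AR(p) characteristic polynomial is P(z) = 1 + 1.182z.
Stationarity requires all roots to lie outside the unit circle, i.e. |z| > 1 for every root.
This is linear in z: 1 + (1.182) z = 0  =>  z = -1/(1.182) = -0.846024,  |z| = 0.846024.
Moduli of all roots: 0.8460.
All moduli strictly greater than 1? No.
Verdict: Not stationary.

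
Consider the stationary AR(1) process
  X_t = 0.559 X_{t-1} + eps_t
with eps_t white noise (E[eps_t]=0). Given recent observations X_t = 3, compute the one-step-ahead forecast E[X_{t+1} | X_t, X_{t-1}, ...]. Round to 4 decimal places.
E[X_{t+1} \mid \mathcal F_t] = 1.6770

For an AR(p) model X_t = c + sum_i phi_i X_{t-i} + eps_t, the
one-step-ahead conditional mean is
  E[X_{t+1} | X_t, ...] = c + sum_i phi_i X_{t+1-i}.
Substitute known values:
  E[X_{t+1} | ...] = (0.559) * (3)
                   = 1.6770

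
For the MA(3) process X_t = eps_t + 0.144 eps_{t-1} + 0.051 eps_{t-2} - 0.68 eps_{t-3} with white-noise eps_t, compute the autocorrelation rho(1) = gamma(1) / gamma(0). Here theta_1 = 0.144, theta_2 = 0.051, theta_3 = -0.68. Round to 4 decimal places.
\rho(1) = 0.0785

For an MA(q) process with theta_0 = 1, the autocovariance is
  gamma(k) = sigma^2 * sum_{i=0..q-k} theta_i * theta_{i+k},
and rho(k) = gamma(k) / gamma(0). Sigma^2 cancels.
  numerator   = (1)*(0.144) + (0.144)*(0.051) + (0.051)*(-0.68) = 0.116664.
  denominator = (1)^2 + (0.144)^2 + (0.051)^2 + (-0.68)^2 = 1.485737.
  rho(1) = 0.116664 / 1.485737 = 0.0785.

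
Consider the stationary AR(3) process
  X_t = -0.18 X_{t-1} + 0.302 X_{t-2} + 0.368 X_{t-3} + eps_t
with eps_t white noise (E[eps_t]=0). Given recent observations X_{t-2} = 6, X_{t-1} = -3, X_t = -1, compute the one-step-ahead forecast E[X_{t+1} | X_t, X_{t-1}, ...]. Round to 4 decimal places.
E[X_{t+1} \mid \mathcal F_t] = 1.4820

For an AR(p) model X_t = c + sum_i phi_i X_{t-i} + eps_t, the
one-step-ahead conditional mean is
  E[X_{t+1} | X_t, ...] = c + sum_i phi_i X_{t+1-i}.
Substitute known values:
  E[X_{t+1} | ...] = (-0.18) * (-1) + (0.302) * (-3) + (0.368) * (6)
                   = 1.4820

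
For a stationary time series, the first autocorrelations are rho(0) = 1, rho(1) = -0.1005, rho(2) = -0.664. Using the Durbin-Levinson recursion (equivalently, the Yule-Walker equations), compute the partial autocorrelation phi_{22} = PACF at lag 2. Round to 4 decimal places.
\phi_{22} = -0.6810

The PACF at lag k is phi_{kk}, the last component of the solution
to the Yule-Walker system G_k phi = r_k where
  (G_k)_{ij} = rho(|i - j|), (r_k)_i = rho(i), i,j = 1..k.
Equivalently, Durbin-Levinson gives phi_{kk} iteratively:
  phi_{11} = rho(1)
  phi_{kk} = [rho(k) - sum_{j=1..k-1} phi_{k-1,j} rho(k-j)]
            / [1 - sum_{j=1..k-1} phi_{k-1,j} rho(j)],
  phi_{k,j} = phi_{k-1,j} - phi_{kk} phi_{k-1,k-j},  j = 1..k-1.
Step k = 1:
  phi_11 = rho(1) = -0.1005.
Step k = 2:
  phi_22 = [rho(2) - phi_11 rho(1)] / [1 - phi_11 rho(1)] = [-0.664 - (-0.1005)(-0.1005)] / [1 - (-0.1005)(-0.1005)]
         = -0.67410025 / 0.98989975 = -0.681.
Therefore phi_{22} = -0.6810.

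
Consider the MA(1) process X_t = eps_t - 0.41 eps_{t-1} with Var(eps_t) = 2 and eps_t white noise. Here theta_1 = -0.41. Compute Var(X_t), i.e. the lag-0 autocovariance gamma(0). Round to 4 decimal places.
\gamma(0) = 2.3362

For an MA(q) process X_t = eps_t + sum_i theta_i eps_{t-i} with
Var(eps_t) = sigma^2, the variance is
  gamma(0) = sigma^2 * (1 + sum_i theta_i^2).
  sum_i theta_i^2 = (-0.41)^2 = 0.1681.
  gamma(0) = 2 * (1 + 0.1681) = 2 * 1.1681 = 2.3362.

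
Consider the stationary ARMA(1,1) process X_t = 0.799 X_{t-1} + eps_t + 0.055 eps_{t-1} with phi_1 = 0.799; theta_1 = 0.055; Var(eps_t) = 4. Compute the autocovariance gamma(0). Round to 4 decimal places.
\gamma(0) = 12.0677

Multiply the model equation by X_{t-k} and take expectations. With theta_0 = psi_0 = 1 and psi_j the MA(infinity) weights, this gives
  gamma(k) - sum_i phi_i gamma(k-i) = c_k,
  c_k = sigma^2 * sum_{j=k..q} theta_j psi_{j-k}   (c_k = 0 for k > q),
using gamma(-m) = gamma(m).
psi-weights needed (psi_j = theta_j + sum_i phi_i psi_{j-i}):
  psi_1 = theta_1 + phi_1 = 0.055 + (0.799) = 0.854
Right-hand sides:
  c_0 = sigma^2 (1 + theta_1 psi_1) = 4 * (1 + (0.055)(0.854)) = 4 * 1.04697 = 4.18788
  c_1 = sigma^2 theta_1 = 4 * (0.055) = 0.22
  c_2 = 0
Equations for k = 0 and k = 1 (AR order 1):
  gamma(0) = phi_1 gamma(1) + c_0
  gamma(1) = phi_1 gamma(0) + c_1
Substituting the second into the first: gamma(0) (1 - phi_1^2) = c_0 + phi_1 c_1, so
  gamma(0) = (c_0 + phi_1 c_1) / (1 - phi_1^2) = (4.18788 + (0.799)(0.22)) / (1 - (0.799)^2) = 4.36366 / 0.361599 = 12.067677.
Therefore gamma(0) = 12.0677 (to 4 decimal places).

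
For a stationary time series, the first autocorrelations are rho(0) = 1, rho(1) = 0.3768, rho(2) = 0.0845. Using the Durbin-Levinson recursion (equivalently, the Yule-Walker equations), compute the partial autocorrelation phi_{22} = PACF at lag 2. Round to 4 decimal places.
\phi_{22} = -0.0670

The PACF at lag k is phi_{kk}, the last component of the solution
to the Yule-Walker system G_k phi = r_k where
  (G_k)_{ij} = rho(|i - j|), (r_k)_i = rho(i), i,j = 1..k.
Equivalently, Durbin-Levinson gives phi_{kk} iteratively:
  phi_{11} = rho(1)
  phi_{kk} = [rho(k) - sum_{j=1..k-1} phi_{k-1,j} rho(k-j)]
            / [1 - sum_{j=1..k-1} phi_{k-1,j} rho(j)],
  phi_{k,j} = phi_{k-1,j} - phi_{kk} phi_{k-1,k-j},  j = 1..k-1.
Step k = 1:
  phi_11 = rho(1) = 0.3768.
Step k = 2:
  phi_22 = [rho(2) - phi_11 rho(1)] / [1 - phi_11 rho(1)] = [0.0845 - (0.3768)(0.3768)] / [1 - (0.3768)(0.3768)]
         = -0.05747824 / 0.85802176 = -0.067.
Therefore phi_{22} = -0.0670.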